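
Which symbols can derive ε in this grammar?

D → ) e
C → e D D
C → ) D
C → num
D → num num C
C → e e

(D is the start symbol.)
A non-terminal is nullable if it can derive ε (the empty string): either it has an ε-production, or it has a production whose right-hand side consists entirely of nullable non-terminals.

There are no ε-productions, so no non-terminal can derive ε.
No non-terminals are nullable.

Answer: None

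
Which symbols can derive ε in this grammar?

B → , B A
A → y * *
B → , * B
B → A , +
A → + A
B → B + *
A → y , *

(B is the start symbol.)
None

There are no ε-productions, so no non-terminal can derive ε.
No non-terminals are nullable.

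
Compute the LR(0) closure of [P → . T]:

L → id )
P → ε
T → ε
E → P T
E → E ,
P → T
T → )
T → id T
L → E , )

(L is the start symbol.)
{ [P → . T], [T → . )], [T → . id T], [T → .] }

Start with: [P → . T]
  [P → . T] has the dot before T: add [T → .], [T → . )], [T → . id T]
No further items can be added.

CLOSURE = { [P → . T], [T → . )], [T → . id T], [T → .] }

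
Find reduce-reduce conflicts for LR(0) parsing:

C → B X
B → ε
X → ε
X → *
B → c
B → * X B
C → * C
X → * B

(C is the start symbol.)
Augment with C' → C and build the canonical LR(0) collection (I0 = CLOSURE({[C' → . C]}), then GOTO on every symbol after a dot until no new states appear). It has 14 states:
  I0: { [B → . * X B], [B → . c], [B → .], [C → . * C], [C → . B X], [C' → . C] }  — shift, reduce
  I1: { [B → * . X B], [B → . * X B], [B → . c], [B → .], [C → * . C], [C → . * C], [C → . B X], [X → . * B], [X → . *], [X → .] }  — shift, 2 reduces
  I2: { [C → B . X], [X → . * B], [X → . *], [X → .] }  — shift, reduce
  I3: { [C' → C .] }  — accept
  I4: { [B → c .] }  — reduce
  I5: { [B → . * X B], [B → . c], [B → .], [X → * . B], [X → * .] }  — shift, 2 reduces
  I6: { [C → B X .] }  — reduce
  I7: { [B → * . X B], [X → . * B], [X → . *], [X → .] }  — shift, reduce
  I8: { [X → * B .] }  — reduce
  I9: { [B → * X . B], [B → . * X B], [B → . c], [B → .] }  — shift, reduce
  I10: { [B → * X B .] }  — reduce
  I11: { [B → * . X B], [B → . * X B], [B → . c], [B → .], [C → * . C], [C → . * C], [C → . B X], [X → * . B], [X → * .], [X → . * B], [X → . *], [X → .] }  — shift, 3 reduces
  I12: { [C → * C .] }  — reduce
  I13: { [C → B . X], [X → * B .], [X → . * B], [X → . *], [X → .] }  — shift, 2 reduces

I1 contains complete items [B → .], [X → .] — reduce-reduce conflict.
I5 contains complete items [B → .], [X → * .] — reduce-reduce conflict.
I11 contains complete items [B → .], [X → .], [X → * .] — reduce-reduce conflict.
I13 contains complete items [X → .], [X → * B .] — reduce-reduce conflict.

Answer: Yes — I1: [B → .] vs [X → .]; I5: [B → .] vs [X → * .]; I11: [B → .] vs [X → .]; I13: [X → .] vs [X → * B .]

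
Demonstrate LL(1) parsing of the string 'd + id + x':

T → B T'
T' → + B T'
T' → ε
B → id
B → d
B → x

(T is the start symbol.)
LL(1) parsing maintains a stack (initially the start symbol over $) and the input. At each step: if the stack top is a terminal, match it against the current input token; if it is a non-terminal N, replace it with the RHS of M[N, lookahead] (the unique production whose predict set contains the lookahead).

Stack is shown with the top on the left.

Stack     Input         Action
------------------------------
T $       d + id + x $  output T → B T'
B T' $    d + id + x $  output B → d
d T' $    d + id + x $  match 'd'
T' $      + id + x $    output T' → + B T'
+ B T' $  + id + x $    match '+'
B T' $    id + x $      output B → id
id T' $   id + x $      match 'id'
T' $      + x $         output T' → + B T'
+ B T' $  + x $         match '+'
B T' $    x $           output B → x
x T' $    x $           match 'x'
T' $      $             output T' → ε
$         $             accept

The string is accepted.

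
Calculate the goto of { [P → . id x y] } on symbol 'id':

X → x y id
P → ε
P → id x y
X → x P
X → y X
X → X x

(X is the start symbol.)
{ [P → id . x y] }

GOTO(I, 'id') = CLOSURE({ [A → αX.β] : [A → α.Xβ] ∈ I, X = 'id' })

Items with dot before 'id', with the dot advanced:
  [P → . id x y] → [P → id . x y]
Closure adds nothing (no advanced item has the dot before a non-terminal).

GOTO = { [P → id . x y] }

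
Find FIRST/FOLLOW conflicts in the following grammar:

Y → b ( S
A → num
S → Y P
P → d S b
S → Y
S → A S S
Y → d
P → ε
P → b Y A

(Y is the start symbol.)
Yes. P → d S b with FOLLOW(P) on { 'd' }; P → b Y A with FOLLOW(P) on { 'b' }

A FIRST/FOLLOW conflict occurs when a non-terminal N has a nullable alternative N → β (β ⇒* ε) and another alternative N → α with FIRST(α) ∩ FOLLOW(N) ≠ ∅: on such a lookahead the parser cannot decide between expanding α and letting N vanish via β.

Nullable non-terminals: P.

P: nullable alternative(s) P → ε; FOLLOW(P) = { $, 'b', 'd', 'num' }
  P → d S b: FIRST \ {ε} = { 'd' } — overlaps FOLLOW(P) on { 'd' }: CONFLICT
  P → ε: FIRST \ {ε} = { } — this is the only nullable alternative, skip
  P → b Y A: FIRST \ {ε} = { 'b' } — overlaps FOLLOW(P) on { 'b' }: CONFLICT

A, S, Y have no nullable alternative, so no FIRST/FOLLOW check is needed there.

So the grammar has 2 FIRST/FOLLOW conflicts (marked CONFLICT above).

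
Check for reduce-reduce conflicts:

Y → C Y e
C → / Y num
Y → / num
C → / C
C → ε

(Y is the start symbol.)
Yes — I6: [C → .] vs [C → / C .]

A reduce-reduce conflict occurs when an LR(0) state has two complete items [A → α .] and [B → β .] — both call for a reduction, and with no lookahead the parser cannot choose between them.

Augment with Y' → Y and build the canonical LR(0) collection (I0 = CLOSURE({[Y' → . Y]}), then GOTO on every symbol after a dot until no new states appear). It has 10 states:
  I0: { [C → . / C], [C → . / Y num], [C → .], [Y → . / num], [Y → . C Y e], [Y' → . Y] }  — shift, reduce
  I1: { [C → . / C], [C → . / Y num], [C → .], [C → / . C], [C → / . Y num], [Y → . / num], [Y → . C Y e], [Y → / . num] }  — shift, reduce
  I2: { [C → . / C], [C → . / Y num], [C → .], [Y → . / num], [Y → . C Y e], [Y → C . Y e] }  — shift, reduce
  I3: { [Y' → Y .] }  — accept
  I4: { [Y → C Y . e] }  — shift
  I5: { [Y → C Y e .] }  — reduce
  I6: { [C → . / C], [C → . / Y num], [C → .], [C → / C .], [Y → . / num], [Y → . C Y e], [Y → C . Y e] }  — shift, 2 reduces
  I7: { [C → / Y . num] }  — shift
  I8: { [Y → / num .] }  — reduce
  I9: { [C → / Y num .] }  — reduce

I6 contains complete items [C → .], [C → / C .] — reduce-reduce conflict.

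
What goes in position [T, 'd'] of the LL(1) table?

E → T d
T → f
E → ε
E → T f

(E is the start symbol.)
Empty (error entry)

To find M[T, 'd'], we find productions for T where 'd' is in the predict set (PREDICT(N → α) = (FIRST(α) \ {ε}) ∪ (FOLLOW(N) if α ⇒* ε)).

T → f: PREDICT = { 'f' }

M[T, 'd'] is empty (no production applies)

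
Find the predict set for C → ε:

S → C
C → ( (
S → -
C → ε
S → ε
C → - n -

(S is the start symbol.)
PREDICT(C → ε) = (FIRST(RHS) \ {ε}) ∪ (FOLLOW(C) if ε ∈ FIRST(RHS), i.e. RHS ⇒* ε)
The right-hand side is ε (FIRST(ε) = { ε }), so the predict set is FOLLOW(C) = { $ }
PREDICT(C → ε) = { $ }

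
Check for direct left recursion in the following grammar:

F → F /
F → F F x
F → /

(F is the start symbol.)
Yes, F is left-recursive

Direct left recursion occurs when N → N α for some non-terminal N (the right-hand side begins with the left-hand side itself).

F → F /: LEFT RECURSIVE (starts with F)
F → F F x: LEFT RECURSIVE (starts with F)
F → /: starts with '/'

The grammar has direct left recursion on: F.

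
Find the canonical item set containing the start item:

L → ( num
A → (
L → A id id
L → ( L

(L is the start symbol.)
{ [A → . (], [L → . ( L], [L → . ( num], [L → . A id id], [L' → . L] }

First, augment the grammar with L' → L
I₀ = CLOSURE({ [L' → . L] }):
  [L' → . L] has the dot before L: add [L → . ( num], [L → . A id id], [L → . ( L]
  [L → . A id id] has the dot before A: add [A → . (]
No further items can be added.

I₀ = { [A → . (], [L → . ( L], [L → . ( num], [L → . A id id], [L' → . L] }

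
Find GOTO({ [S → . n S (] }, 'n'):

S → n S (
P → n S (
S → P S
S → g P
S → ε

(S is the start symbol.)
{ [P → . n S (], [S → . P S], [S → . g P], [S → . n S (], [S → .], [S → n . S (] }

GOTO(I, 'n') = CLOSURE({ [A → αX.β] : [A → α.Xβ] ∈ I, X = 'n' })

Items with dot before 'n', with the dot advanced:
  [S → . n S (] → [S → n . S (]
Closure of the advanced items:
  [S → n . S (] has the dot before S: add [S → . n S (], [S → . P S], [S → . g P], [S → .]
  [S → . P S] has the dot before P: add [P → . n S (]

GOTO = { [P → . n S (], [S → . P S], [S → . g P], [S → . n S (], [S → .], [S → n . S (] }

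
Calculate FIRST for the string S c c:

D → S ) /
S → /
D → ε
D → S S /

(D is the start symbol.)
{ '/' }

FIRST sets of the non-terminals involved (from the grammar, by fixed-point iteration):
  FIRST(S) = { '/' }

To compute FIRST(S c c), process the symbols left to right:
Symbol S is a non-terminal. Add FIRST(S) \ {ε} = { '/' }
S is not nullable (ε ∉ FIRST(S)), so stop here.
FIRST(S c c) = { '/' }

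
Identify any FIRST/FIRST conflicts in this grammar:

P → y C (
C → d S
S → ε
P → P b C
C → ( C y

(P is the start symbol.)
Yes. P → y C '(' / P → P b C on { 'y' }

A FIRST/FIRST conflict occurs when two productions N → α and N → β for the same non-terminal have FIRST(α) ∩ FIRST(β) ≠ ∅ (with ε ∈ FIRST of a nullable right-hand side, so two nullable alternatives also conflict).

FIRST sets of the non-terminals at (or reachable through a nullable prefix from) the front of some alternative:
  FIRST(P) = { 'y' }

Productions for P:
  P → y C (: FIRST = { 'y' }
  P → P b C: FIRST = { 'y' }
Productions for C:
  C → d S: FIRST = { 'd' }
  C → ( C y: FIRST = { '(' }
S has only one production, so no FIRST/FIRST conflict is possible there.

Conflict for P: P → y C ( and P → P b C
  Overlap: { 'y' }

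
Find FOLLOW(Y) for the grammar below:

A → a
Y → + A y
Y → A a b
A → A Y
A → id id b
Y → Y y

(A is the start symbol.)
In A → A Y: Y is at the end, add FOLLOW(A)
In Y → Y y: Y is followed by y, add FIRST(y) \ {ε} = { 'y' }

The FOLLOW sets referred to above (computed the same way, to a fixed point):
  FOLLOW(A) = { $, '+', 'a', 'id', 'y' }

Taking the union: FOLLOW(Y) = { $, '+', 'a', 'id', 'y' }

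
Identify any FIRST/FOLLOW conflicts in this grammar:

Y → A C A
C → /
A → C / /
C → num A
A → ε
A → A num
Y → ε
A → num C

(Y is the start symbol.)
Yes. A → C '/' '/' with FOLLOW(A) on { '/', 'num' }; A → A num with FOLLOW(A) on { '/', 'num' }; A → num C with FOLLOW(A) on { 'num' }

A FIRST/FOLLOW conflict occurs when a non-terminal N has a nullable alternative N → β (β ⇒* ε) and another alternative N → α with FIRST(α) ∩ FOLLOW(N) ≠ ∅: on such a lookahead the parser cannot decide between expanding α and letting N vanish via β.

Nullable non-terminals: A, Y.
FIRST sets used below: FIRST(C) = { '/', 'num' }, FIRST(A) = { '/', 'num', ε }

A: nullable alternative(s) A → ε; FOLLOW(A) = { $, '/', 'num' }
  A → C / /: FIRST \ {ε} = { '/', 'num' } — overlaps FOLLOW(A) on { '/', 'num' }: CONFLICT
  A → ε: FIRST \ {ε} = { } — this is the only nullable alternative, skip
  A → A num: FIRST \ {ε} = { '/', 'num' } — overlaps FOLLOW(A) on { '/', 'num' }: CONFLICT
  A → num C: FIRST \ {ε} = { 'num' } — overlaps FOLLOW(A) on { 'num' }: CONFLICT

Y: nullable alternative(s) Y → ε; FOLLOW(Y) = { $ }
  Y → A C A: FIRST \ {ε} = { '/', 'num' } — disjoint from FOLLOW(Y)
  Y → ε: FIRST \ {ε} = { } — this is the only nullable alternative, skip

C has no nullable alternative, so no FIRST/FOLLOW check is needed there.

So the grammar has 3 FIRST/FOLLOW conflicts (marked CONFLICT above).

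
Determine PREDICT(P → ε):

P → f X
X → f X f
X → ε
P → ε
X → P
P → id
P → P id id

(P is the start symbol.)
{ $, 'f', 'id' }

PREDICT(P → ε) = (FIRST(RHS) \ {ε}) ∪ (FOLLOW(P) if ε ∈ FIRST(RHS), i.e. RHS ⇒* ε)
The right-hand side is ε (FIRST(ε) = { ε }), so the predict set is FOLLOW(P) = { $, 'f', 'id' }
PREDICT(P → ε) = { $, 'f', 'id' }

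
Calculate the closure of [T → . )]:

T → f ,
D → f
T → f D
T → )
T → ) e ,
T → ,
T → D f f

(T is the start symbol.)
To compute CLOSURE, for each item [A → α.Bβ] where B is a non-terminal, add [B → .γ] for all productions B → γ; repeat for the newly added items until nothing changes.

Start with: [T → . )]
The dot precedes the terminal ')', so nothing is added.

CLOSURE = { [T → . )] }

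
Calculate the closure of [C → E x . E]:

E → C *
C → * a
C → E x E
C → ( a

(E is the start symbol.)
Start with: [C → E x . E]
  [C → E x . E] has the dot before E: add [E → . C *]
  [E → . C *] has the dot before C: add [C → . * a], [C → . E x E], [C → . ( a]
No further items can be added.

CLOSURE = { [C → . ( a], [C → . * a], [C → . E x E], [C → E x . E], [E → . C *] }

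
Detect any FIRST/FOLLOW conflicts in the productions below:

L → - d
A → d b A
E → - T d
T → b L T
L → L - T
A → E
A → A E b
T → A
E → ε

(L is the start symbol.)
Yes. A → d b A with FOLLOW(A) on { 'd' }; A → A E b with FOLLOW(A) on { '-', 'b', 'd' }; E → '-' T d with FOLLOW(E) on { '-' }; T → b L T with FOLLOW(T) on { 'b' }

Nullable non-terminals: A, E, T.
FIRST sets used below: FIRST(E) = { '-', ε }, FIRST(A) = { '-', 'b', 'd', ε }

A: nullable alternative(s) A → E; FOLLOW(A) = { $, '-', 'b', 'd' }
  A → d b A: FIRST \ {ε} = { 'd' } — overlaps FOLLOW(A) on { 'd' }: CONFLICT
  A → E: FIRST \ {ε} = { '-' } — this is the only nullable alternative, skip
  A → A E b: FIRST \ {ε} = { '-', 'b', 'd' } — overlaps FOLLOW(A) on { '-', 'b', 'd' }: CONFLICT

E: nullable alternative(s) E → ε; FOLLOW(E) = { $, '-', 'b', 'd' }
  E → - T d: FIRST \ {ε} = { '-' } — overlaps FOLLOW(E) on { '-' }: CONFLICT
  E → ε: FIRST \ {ε} = { } — this is the only nullable alternative, skip

T: nullable alternative(s) T → A; FOLLOW(T) = { $, '-', 'b', 'd' }
  T → b L T: FIRST \ {ε} = { 'b' } — overlaps FOLLOW(T) on { 'b' }: CONFLICT
  T → A: FIRST \ {ε} = { '-', 'b', 'd' } — this is the only nullable alternative, skip

L has no nullable alternative, so no FIRST/FOLLOW check is needed there.

So the grammar has 4 FIRST/FOLLOW conflicts (marked CONFLICT above).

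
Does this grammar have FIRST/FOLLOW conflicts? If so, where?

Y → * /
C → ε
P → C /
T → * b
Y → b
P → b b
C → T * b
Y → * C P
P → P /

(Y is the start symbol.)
Nullable non-terminals: C.
FIRST sets used below: FIRST(T) = { '*' }

C: nullable alternative(s) C → ε; FOLLOW(C) = { '*', '/', 'b' }
  C → ε: FIRST \ {ε} = { } — this is the only nullable alternative, skip
  C → T * b: FIRST \ {ε} = { '*' } — overlaps FOLLOW(C) on { '*' }: CONFLICT

P, T, Y have no nullable alternative, so no FIRST/FOLLOW check is needed there.

So the grammar has 1 FIRST/FOLLOW conflict (marked CONFLICT above).

Answer: Yes. C → T '*' b with FOLLOW(C) on { '*' }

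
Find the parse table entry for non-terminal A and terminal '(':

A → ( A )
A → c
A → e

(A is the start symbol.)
To find M[A, '('], we find productions for A where '(' is in the predict set (PREDICT(N → α) = (FIRST(α) \ {ε}) ∪ (FOLLOW(N) if α ⇒* ε)).

A → ( A ): PREDICT = { '(' }
  '(' is in predict set, so this production goes in M[A, '(']
A → c: PREDICT = { 'c' }
A → e: PREDICT = { 'e' }

M[A, '('] = A → ( A )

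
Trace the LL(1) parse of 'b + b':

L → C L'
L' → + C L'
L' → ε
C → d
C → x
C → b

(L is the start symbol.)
LL(1) parsing maintains a stack (initially the start symbol over $) and the input. At each step: if the stack top is a terminal, match it against the current input token; if it is a non-terminal N, replace it with the RHS of M[N, lookahead] (the unique production whose predict set contains the lookahead).

Stack is shown with the top on the left.

Stack     Input    Action
-------------------------
L $       b + b $  output L → C L'
C L' $    b + b $  output C → b
b L' $    b + b $  match 'b'
L' $      + b $    output L' → + C L'
+ C L' $  + b $    match '+'
C L' $    b $      output C → b
b L' $    b $      match 'b'
L' $      $        output L' → ε
$         $        accept

The string is accepted.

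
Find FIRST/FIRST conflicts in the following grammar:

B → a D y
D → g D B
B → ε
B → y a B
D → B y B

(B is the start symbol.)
FIRST sets of the non-terminals at (or reachable through a nullable prefix from) the front of some alternative:
  FIRST(B) = { 'a', 'y', ε }

Productions for B:
  B → a D y: FIRST = { 'a' }
  B → ε: FIRST = { ε }
  B → y a B: FIRST = { 'y' }
Productions for D:
  D → g D B: FIRST = { 'g' }
  D → B y B: FIRST = { 'a', 'y' }

All alternatives of each non-terminal have pairwise disjoint FIRST sets.

Answer: No FIRST/FIRST conflicts.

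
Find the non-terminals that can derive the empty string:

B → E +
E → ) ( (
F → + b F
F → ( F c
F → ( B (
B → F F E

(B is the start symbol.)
None

A non-terminal is nullable if it can derive ε (the empty string): either it has an ε-production, or it has a production whose right-hand side consists entirely of nullable non-terminals.

There are no ε-productions, so no non-terminal can derive ε.
No non-terminals are nullable.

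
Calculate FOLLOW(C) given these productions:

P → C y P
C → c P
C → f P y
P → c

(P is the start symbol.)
{ 'y' }

To compute FOLLOW(C), find every occurrence of C on a right-hand side N → α C β: add FIRST(β) \ {ε}, and if β is empty or nullable also add FOLLOW(N). Iterate to a fixed point.

In P → C y P: C is followed by y P, add FIRST(y P) \ {ε} = { 'y' }

Taking the union: FOLLOW(C) = { 'y' }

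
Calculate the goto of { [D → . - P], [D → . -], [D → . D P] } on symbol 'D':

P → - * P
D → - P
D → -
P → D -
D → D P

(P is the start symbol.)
GOTO(I, 'D') = CLOSURE({ [A → αX.β] : [A → α.Xβ] ∈ I, X = 'D' })

Items with dot before 'D', with the dot advanced:
  [D → . D P] → [D → D . P]
Closure of the advanced items:
  [D → D . P] has the dot before P: add [P → . - * P], [P → . D -]
  [P → . D -] has the dot before D: add [D → . - P], [D → . -], [D → . D P]

GOTO = { [D → . - P], [D → . -], [D → . D P], [D → D . P], [P → . - * P], [P → . D -] }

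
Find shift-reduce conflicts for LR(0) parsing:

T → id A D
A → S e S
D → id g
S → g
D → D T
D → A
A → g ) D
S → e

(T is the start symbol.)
A shift-reduce conflict occurs when an LR(0) state has both:
  - a complete (reduce) item [A → α .] (dot at the end), and
  - a shift item [B → β . c γ] (dot before a terminal).

Augment with T' → T and build the canonical LR(0) collection (I0 = CLOSURE({[T' → . T]}), then GOTO on every symbol after a dot until no new states appear). It has 17 states:
  I0: { [T → . id A D], [T' → . T] }  — shift
  I1: { [T' → T .] }  — accept
  I2: { [A → . S e S], [A → . g ) D], [S → . e], [S → . g], [T → id . A D] }  — shift
  I3: { [A → . S e S], [A → . g ) D], [D → . A], [D → . D T], [D → . id g], [S → . e], [S → . g], [T → id A . D] }  — shift
  I4: { [A → S . e S] }  — shift
  I5: { [S → e .] }  — reduce
  I6: { [A → g . ) D], [S → g .] }  — shift, reduce
  I7: { [A → . S e S], [A → . g ) D], [A → g ) . D], [D → . A], [D → . D T], [D → . id g], [S → . e], [S → . g] }  — shift
  I8: { [D → A .] }  — reduce
  I9: { [A → g ) D .], [D → D . T], [T → . id A D] }  — shift, reduce
  I10: { [D → id . g] }  — shift
  I11: { [D → id g .] }  — reduce
  I12: { [D → D T .] }  — reduce
  I13: { [A → S e . S], [S → . e], [S → . g] }  — shift
  I14: { [A → S e S .] }  — reduce
  I15: { [S → g .] }  — reduce
  I16: { [D → D . T], [T → . id A D], [T → id A D .] }  — shift, reduce

I6 contains reduce item [S → g .] and shift item [A → g . ) D] — shift-reduce conflict.
I9 contains reduce item [A → g ) D .] and shift item [T → . id A D] — shift-reduce conflict.
I16 contains reduce item [T → id A D .] and shift item [T → . id A D] — shift-reduce conflict.

Answer: Yes — I6: [S → g .] vs [A → g . ) D]; I9: [A → g ) D .] vs [T → . id A D]; I16: [T → id A D .] vs [T → . id A D]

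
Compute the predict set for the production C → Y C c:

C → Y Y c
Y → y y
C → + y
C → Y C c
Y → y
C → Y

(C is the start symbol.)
{ 'y' }

PREDICT(C → Y C c) = (FIRST(RHS) \ {ε}) ∪ (FOLLOW(C) if ε ∈ FIRST(RHS), i.e. RHS ⇒* ε)
FIRST(Y) = { 'y' }
FIRST(Y C c) = { 'y' }
ε ∉ FIRST(Y C c), so FOLLOW(C) is not added.
PREDICT(C → Y C c) = { 'y' }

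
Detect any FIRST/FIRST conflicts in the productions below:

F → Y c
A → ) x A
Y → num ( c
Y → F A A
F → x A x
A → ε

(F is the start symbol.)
Yes. F → Y c / F → x A x on { 'x' }; Y → num '(' c / Y → F A A on { 'num' }

A FIRST/FIRST conflict occurs when two productions N → α and N → β for the same non-terminal have FIRST(α) ∩ FIRST(β) ≠ ∅ (with ε ∈ FIRST of a nullable right-hand side, so two nullable alternatives also conflict).

FIRST sets of the non-terminals at (or reachable through a nullable prefix from) the front of some alternative:
  FIRST(Y) = { 'num', 'x' }
  FIRST(F) = { 'num', 'x' }

Productions for F:
  F → Y c: FIRST = { 'num', 'x' }
  F → x A x: FIRST = { 'x' }
Productions for A:
  A → ) x A: FIRST = { ')' }
  A → ε: FIRST = { ε }
Productions for Y:
  Y → num ( c: FIRST = { 'num' }
  Y → F A A: FIRST = { 'num', 'x' }

Conflict for F: F → Y c and F → x A x
  Overlap: { 'x' }
Conflict for Y: Y → num ( c and Y → F A A
  Overlap: { 'num' }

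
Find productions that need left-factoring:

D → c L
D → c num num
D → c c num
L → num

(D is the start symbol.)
Left-factoring is needed when two productions for the same non-terminal
share a common prefix on the right-hand side.

Productions for D:
  D → c L
  D → c num num
  D → c c num

Found common prefix 'c' in productions for D

Answer: Yes, D has productions with common prefix 'c'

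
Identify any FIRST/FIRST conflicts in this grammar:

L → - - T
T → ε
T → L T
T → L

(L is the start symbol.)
A FIRST/FIRST conflict occurs when two productions N → α and N → β for the same non-terminal have FIRST(α) ∩ FIRST(β) ≠ ∅ (with ε ∈ FIRST of a nullable right-hand side, so two nullable alternatives also conflict).

FIRST sets of the non-terminals at (or reachable through a nullable prefix from) the front of some alternative:
  FIRST(L) = { '-' }

Productions for T:
  T → ε: FIRST = { ε }
  T → L T: FIRST = { '-' }
  T → L: FIRST = { '-' }
L has only one production, so no FIRST/FIRST conflict is possible there.

Conflict for T: T → L T and T → L
  Overlap: { '-' }

Answer: Yes. T → L T / T → L on { '-' }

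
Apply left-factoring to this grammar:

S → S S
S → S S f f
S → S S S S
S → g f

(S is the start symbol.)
S → S S S'
S' → ε
S' → f f
S' → S S
S → g f

Left-factoring transforms A → αβ₁ | αβ₂ into A → αA' and A' → β₁ | β₂
(α is the longest common prefix among the alternatives). Repeat until
no nonterminal has two alternatives with a common prefix.

Round 1: S has alternatives sharing prefix 'S S'. Introduce S': S → S S S'
  Add: S' → ε
  Add: S' → f f
  Add: S' → S S

No remaining common prefixes — done.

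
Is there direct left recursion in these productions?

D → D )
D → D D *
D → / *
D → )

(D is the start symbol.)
Yes, D is left-recursive

D → D ): LEFT RECURSIVE (starts with D)
D → D D *: LEFT RECURSIVE (starts with D)
D → / *: starts with '/'
D → ): starts with ')'

The grammar has direct left recursion on: D.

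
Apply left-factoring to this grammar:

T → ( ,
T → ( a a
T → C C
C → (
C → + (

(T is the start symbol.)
Left-factoring transforms A → αβ₁ | αβ₂ into A → αA' and A' → β₁ | β₂
(α is the longest common prefix among the alternatives). Repeat until
no nonterminal has two alternatives with a common prefix.

Round 1: T has alternatives sharing prefix '('. Introduce T': T → ( T'
  Add: T' → ,
  Add: T' → a a

No remaining common prefixes — done.

Resulting grammar:
T → ( T'
T' → ,
T' → a a
T → C C
C → (
C → + (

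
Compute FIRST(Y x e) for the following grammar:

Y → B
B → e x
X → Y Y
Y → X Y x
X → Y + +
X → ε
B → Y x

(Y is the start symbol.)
{ 'e' }

FIRST sets of the non-terminals involved (from the grammar, by fixed-point iteration):
  FIRST(Y) = { 'e' }

To compute FIRST(Y x e), process the symbols left to right:
Symbol Y is a non-terminal. Add FIRST(Y) \ {ε} = { 'e' }
Y is not nullable (ε ∉ FIRST(Y)), so stop here.
FIRST(Y x e) = { 'e' }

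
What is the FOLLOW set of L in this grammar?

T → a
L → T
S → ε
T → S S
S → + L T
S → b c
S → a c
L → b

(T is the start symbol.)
To compute FOLLOW(L), find every occurrence of L on a right-hand side N → α L β: add FIRST(β) \ {ε}, and if β is empty or nullable also add FOLLOW(N). Iterate to a fixed point.

In S → + L T: L is followed by T, add FIRST(T) \ {ε} = { '+', 'a', 'b' }
  T is nullable, so also add FOLLOW(S)

The FOLLOW sets referred to above (computed the same way, to a fixed point):
  FOLLOW(S) = { $, '+', 'a', 'b' }

Taking the union: FOLLOW(L) = { $, '+', 'a', 'b' }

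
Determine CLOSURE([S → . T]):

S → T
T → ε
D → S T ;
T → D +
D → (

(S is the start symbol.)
{ [D → . (], [D → . S T ;], [S → . T], [T → . D +], [T → .] }

To compute CLOSURE, for each item [A → α.Bβ] where B is a non-terminal, add [B → .γ] for all productions B → γ; repeat for the newly added items until nothing changes.

Start with: [S → . T]
  [S → . T] has the dot before T: add [T → .], [T → . D +]
  [T → . D +] has the dot before D: add [D → . S T ;], [D → . (]
  [D → . S T ;] has the dot before S: all S-items already present
No further items can be added.

CLOSURE = { [D → . (], [D → . S T ;], [S → . T], [T → . D +], [T → .] }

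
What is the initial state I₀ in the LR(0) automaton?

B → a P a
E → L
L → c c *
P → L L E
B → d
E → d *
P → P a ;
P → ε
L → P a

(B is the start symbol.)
{ [B → . a P a], [B → . d], [B' → . B] }

First, augment the grammar with B' → B
I₀ = CLOSURE({ [B' → . B] }):
  [B' → . B] has the dot before B: add [B → . a P a], [B → . d]
No further items can be added.

I₀ = { [B → . a P a], [B → . d], [B' → . B] }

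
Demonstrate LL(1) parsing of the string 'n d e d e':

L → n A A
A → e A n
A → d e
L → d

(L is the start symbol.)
LL(1) parsing maintains a stack (initially the start symbol over $) and the input. At each step: if the stack top is a terminal, match it against the current input token; if it is a non-terminal N, replace it with the RHS of M[N, lookahead] (the unique production whose predict set contains the lookahead).

Stack is shown with the top on the left.

Stack    Input        Action
----------------------------
L $      n d e d e $  output L → n A A
n A A $  n d e d e $  match 'n'
A A $    d e d e $    output A → d e
d e A $  d e d e $    match 'd'
e A $    e d e $      match 'e'
A $      d e $        output A → d e
d e $    d e $        match 'd'
e $      e $          match 'e'
$        $            accept

The string is accepted.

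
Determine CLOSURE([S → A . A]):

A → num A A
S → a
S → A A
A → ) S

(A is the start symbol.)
Start with: [S → A . A]
  [S → A . A] has the dot before A: add [A → . num A A], [A → . ) S]
No further items can be added.

CLOSURE = { [A → . ) S], [A → . num A A], [S → A . A] }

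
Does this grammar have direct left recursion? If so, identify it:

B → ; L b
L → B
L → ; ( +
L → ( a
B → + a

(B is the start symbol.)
No direct left recursion

B → ; L b: starts with ';'
L → B: starts with B
L → ; ( +: starts with ';'
L → ( a: starts with '('
B → + a: starts with '+'

No direct left recursion found.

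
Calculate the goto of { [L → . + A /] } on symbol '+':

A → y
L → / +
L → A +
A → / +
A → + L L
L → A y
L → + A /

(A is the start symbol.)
{ [A → . + L L], [A → . / +], [A → . y], [L → + . A /] }

GOTO(I, '+') = CLOSURE({ [A → αX.β] : [A → α.Xβ] ∈ I, X = '+' })

Items with dot before '+', with the dot advanced:
  [L → . + A /] → [L → + . A /]
Closure of the advanced items:
  [L → + . A /] has the dot before A: add [A → . y], [A → . / +], [A → . + L L]

GOTO = { [A → . + L L], [A → . / +], [A → . y], [L → + . A /] }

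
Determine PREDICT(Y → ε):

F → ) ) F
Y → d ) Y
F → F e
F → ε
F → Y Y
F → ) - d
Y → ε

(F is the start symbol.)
PREDICT(Y → ε) = (FIRST(RHS) \ {ε}) ∪ (FOLLOW(Y) if ε ∈ FIRST(RHS), i.e. RHS ⇒* ε)
The right-hand side is ε (FIRST(ε) = { ε }), so the predict set is FOLLOW(Y) = { $, 'd', 'e' }
PREDICT(Y → ε) = { $, 'd', 'e' }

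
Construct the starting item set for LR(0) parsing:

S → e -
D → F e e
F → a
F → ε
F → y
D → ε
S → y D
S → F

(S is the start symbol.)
First, augment the grammar with S' → S
I₀ = CLOSURE({ [S' → . S] }):
  [S' → . S] has the dot before S: add [S → . e -], [S → . y D], [S → . F]
  [S → . F] has the dot before F: add [F → . a], [F → .], [F → . y]
No further items can be added.

I₀ = { [F → . a], [F → . y], [F → .], [S → . F], [S → . e -], [S → . y D], [S' → . S] }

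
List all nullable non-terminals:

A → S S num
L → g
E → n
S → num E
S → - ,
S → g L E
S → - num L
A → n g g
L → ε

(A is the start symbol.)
{ 'L' }

ε-productions: L → ε
So L is immediately nullable.
No further non-terminal can be added: every production for the remaining non-terminals contains a terminal or a non-nullable non-terminal.
Nullable = { 'L' }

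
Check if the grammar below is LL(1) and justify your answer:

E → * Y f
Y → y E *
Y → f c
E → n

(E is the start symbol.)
Yes, the grammar is LL(1).

For E:
  PREDICT(E → '*' Y f) = { '*' }
  PREDICT(E → n) = { 'n' }
For Y:
  PREDICT(Y → y E '*') = { 'y' }
  PREDICT(Y → f c) = { 'f' }

All predict sets are disjoint. The grammar IS LL(1).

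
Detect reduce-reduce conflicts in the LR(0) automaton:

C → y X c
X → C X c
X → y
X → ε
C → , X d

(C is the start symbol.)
A reduce-reduce conflict occurs when an LR(0) state has two complete items [A → α .] and [B → β .] — both call for a reduction, and with no lookahead the parser cannot choose between them.

Augment with C' → C and build the canonical LR(0) collection (I0 = CLOSURE({[C' → . C]}), then GOTO on every symbol after a dot until no new states appear). It has 12 states:
  I0: { [C → . , X d], [C → . y X c], [C' → . C] }  — shift
  I1: { [C → , . X d], [C → . , X d], [C → . y X c], [X → . C X c], [X → . y], [X → .] }  — shift, reduce
  I2: { [C' → C .] }  — accept
  I3: { [C → . , X d], [C → . y X c], [C → y . X c], [X → . C X c], [X → . y], [X → .] }  — shift, reduce
  I4: { [C → . , X d], [C → . y X c], [X → . C X c], [X → . y], [X → .], [X → C . X c] }  — shift, reduce
  I5: { [C → y X . c] }  — shift
  I6: { [C → . , X d], [C → . y X c], [C → y . X c], [X → . C X c], [X → . y], [X → .], [X → y .] }  — shift, 2 reduces
  I7: { [C → y X c .] }  — reduce
  I8: { [X → C X . c] }  — shift
  I9: { [X → C X c .] }  — reduce
  I10: { [C → , X . d] }  — shift
  I11: { [C → , X d .] }  — reduce

I6 contains complete items [X → .], [X → y .] — reduce-reduce conflict.

Answer: Yes — I6: [X → .] vs [X → y .]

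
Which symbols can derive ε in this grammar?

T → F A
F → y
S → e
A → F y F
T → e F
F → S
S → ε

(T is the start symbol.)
{ 'F', 'S' }

ε-productions: S → ε
So S is immediately nullable.
F → S: every symbol on the right is nullable, so F is nullable too.
No further non-terminal can be added: every production for the remaining non-terminals contains a terminal or a non-nullable non-terminal.
Nullable = { 'F', 'S' }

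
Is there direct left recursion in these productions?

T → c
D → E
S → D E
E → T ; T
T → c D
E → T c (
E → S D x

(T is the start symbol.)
T → c: starts with c
D → E: starts with E
S → D E: starts with D
E → T ; T: starts with T
T → c D: starts with c
E → T c (: starts with T
E → S D x: starts with S

No direct left recursion found.

Answer: No direct left recursion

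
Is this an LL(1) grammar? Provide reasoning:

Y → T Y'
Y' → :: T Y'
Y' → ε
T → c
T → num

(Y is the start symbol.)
Relevant sets:
  FOLLOW(Y') = { $ }

For Y':
  PREDICT(Y' → :: T Y') = { '::' }
  PREDICT(Y' → ε) = { $ }
For T:
  PREDICT(T → c) = { 'c' }
  PREDICT(T → num) = { 'num' }
Y has a single production, so nothing to check there.

All predict sets are disjoint. The grammar IS LL(1).

Answer: Yes, the grammar is LL(1).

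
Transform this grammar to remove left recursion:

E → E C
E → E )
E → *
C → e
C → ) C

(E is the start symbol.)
E is directly left-recursive. The standard transformation for
  A → A α₁ | ... | A α_m | β₁ | ... | β_n
is
  A  → β₁ A' | ... | β_n A'
  A' → α₁ A' | ... | α_m A' | ε

E → * becomes E → * E'
E → E C becomes E' → C E'
E → E ) becomes E' → ) E'
Add E' → ε

Productions for other non-terminals are unchanged:
  C → e
  C → ) C

Resulting grammar:
E → * E'
E' → C E'
E' → ) E'
E' → ε
C → e
C → ) C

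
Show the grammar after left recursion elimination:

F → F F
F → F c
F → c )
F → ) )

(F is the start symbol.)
F is directly left-recursive. The standard transformation for
  A → A α₁ | ... | A α_m | β₁ | ... | β_n
is
  A  → β₁ A' | ... | β_n A'
  A' → α₁ A' | ... | α_m A' | ε

F → c ) becomes F → c ) F'
F → ) ) becomes F → ) ) F'
F → F F becomes F' → F F'
F → F c becomes F' → c F'
Add F' → ε

Resulting grammar:
F → c ) F'
F → ) ) F'
F' → F F'
F' → c F'
F' → ε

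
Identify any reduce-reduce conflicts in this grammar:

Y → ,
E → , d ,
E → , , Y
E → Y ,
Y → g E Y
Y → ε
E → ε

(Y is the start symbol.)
Yes — I3: [E → .] vs [Y → .]

Augment with Y' → Y and build the canonical LR(0) collection (I0 = CLOSURE({[Y' → . Y]}), then GOTO on every symbol after a dot until no new states appear). It has 13 states:
  I0: { [Y → . ,], [Y → . g E Y], [Y → .], [Y' → . Y] }  — shift, reduce
  I1: { [Y → , .] }  — reduce
  I2: { [Y' → Y .] }  — accept
  I3: { [E → . , , Y], [E → . , d ,], [E → . Y ,], [E → .], [Y → . ,], [Y → . g E Y], [Y → .], [Y → g . E Y] }  — shift, 2 reduces
  I4: { [E → , . , Y], [E → , . d ,], [Y → , .] }  — shift, reduce
  I5: { [Y → . ,], [Y → . g E Y], [Y → .], [Y → g E . Y] }  — shift, reduce
  I6: { [E → Y . ,] }  — shift
  I7: { [E → Y , .] }  — reduce
  I8: { [Y → g E Y .] }  — reduce
  I9: { [E → , , . Y], [Y → . ,], [Y → . g E Y], [Y → .] }  — shift, reduce
  I10: { [E → , d . ,] }  — shift
  I11: { [E → , d , .] }  — reduce
  I12: { [E → , , Y .] }  — reduce

I3 contains complete items [E → .], [Y → .] — reduce-reduce conflict.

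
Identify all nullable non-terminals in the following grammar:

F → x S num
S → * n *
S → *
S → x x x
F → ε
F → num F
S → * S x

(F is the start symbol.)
ε-productions: F → ε
So F is immediately nullable.
No further non-terminal can be added: every production for the remaining non-terminals contains a terminal or a non-nullable non-terminal.
Nullable = { 'F' }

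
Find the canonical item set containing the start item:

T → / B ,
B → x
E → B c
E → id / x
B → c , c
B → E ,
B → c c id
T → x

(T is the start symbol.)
First, augment the grammar with T' → T
I₀ = CLOSURE({ [T' → . T] }):
  [T' → . T] has the dot before T: add [T → . / B ,], [T → . x]
No further items can be added.

I₀ = { [T → . / B ,], [T → . x], [T' → . T] }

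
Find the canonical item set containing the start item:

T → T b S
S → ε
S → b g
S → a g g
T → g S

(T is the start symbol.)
First, augment the grammar with T' → T
I₀ = CLOSURE({ [T' → . T] }):
  [T' → . T] has the dot before T: add [T → . T b S], [T → . g S]
No further items can be added.

I₀ = { [T → . T b S], [T → . g S], [T' → . T] }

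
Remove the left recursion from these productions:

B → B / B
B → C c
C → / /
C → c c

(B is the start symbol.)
B is directly left-recursive. The standard transformation for
  A → A α₁ | ... | A α_m | β₁ | ... | β_n
is
  A  → β₁ A' | ... | β_n A'
  A' → α₁ A' | ... | α_m A' | ε

B → C c becomes B → C c B'
B → B / B becomes B' → / B B'
Add B' → ε

Productions for other non-terminals are unchanged:
  C → / /
  C → c c

Resulting grammar:
B → C c B'
B' → / B B'
B' → ε
C → / /
C → c c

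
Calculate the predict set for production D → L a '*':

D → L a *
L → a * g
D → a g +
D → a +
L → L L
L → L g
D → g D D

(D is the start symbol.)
{ 'a' }

PREDICT(D → L a '*') = (FIRST(RHS) \ {ε}) ∪ (FOLLOW(D) if ε ∈ FIRST(RHS), i.e. RHS ⇒* ε)
FIRST(L) = { 'a' }
FIRST(L a '*') = { 'a' }
ε ∉ FIRST(L a '*'), so FOLLOW(D) is not added.
PREDICT(D → L a '*') = { 'a' }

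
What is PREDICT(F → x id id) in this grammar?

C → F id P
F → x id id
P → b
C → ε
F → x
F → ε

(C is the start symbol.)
PREDICT(F → x id id) = (FIRST(RHS) \ {ε}) ∪ (FOLLOW(F) if ε ∈ FIRST(RHS), i.e. RHS ⇒* ε)
FIRST(x id id) = { 'x' }
ε ∉ FIRST(x id id), so FOLLOW(F) is not added.
PREDICT(F → x id id) = { 'x' }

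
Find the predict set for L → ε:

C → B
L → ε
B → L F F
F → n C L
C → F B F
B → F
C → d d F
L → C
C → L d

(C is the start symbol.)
PREDICT(L → ε) = (FIRST(RHS) \ {ε}) ∪ (FOLLOW(L) if ε ∈ FIRST(RHS), i.e. RHS ⇒* ε)
The right-hand side is ε (FIRST(ε) = { ε }), so the predict set is FOLLOW(L) = { $, 'd', 'n' }
PREDICT(L → ε) = { $, 'd', 'n' }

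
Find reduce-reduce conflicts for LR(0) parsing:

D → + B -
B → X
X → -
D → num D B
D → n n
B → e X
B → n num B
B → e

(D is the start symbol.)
No reduce-reduce conflicts

Augment with D' → D and build the canonical LR(0) collection (I0 = CLOSURE({[D' → . D]}), then GOTO on every symbol after a dot until no new states appear). It has 17 states:
  I0: { [D → . + B -], [D → . n n], [D → . num D B], [D' → . D] }  — shift
  I1: { [B → . X], [B → . e X], [B → . e], [B → . n num B], [D → + . B -], [X → . -] }  — shift
  I2: { [D' → D .] }  — accept
  I3: { [D → n . n] }  — shift
  I4: { [D → . + B -], [D → . n n], [D → . num D B], [D → num . D B] }  — shift
  I5: { [B → . X], [B → . e X], [B → . e], [B → . n num B], [D → num D . B], [X → . -] }  — shift
  I6: { [X → - .] }  — reduce
  I7: { [D → num D B .] }  — reduce
  I8: { [B → X .] }  — reduce
  I9: { [B → e . X], [B → e .], [X → . -] }  — shift, reduce
  I10: { [B → n . num B] }  — shift
  I11: { [B → . X], [B → . e X], [B → . e], [B → . n num B], [B → n num . B], [X → . -] }  — shift
  I12: { [B → n num B .] }  — reduce
  I13: { [B → e X .] }  — reduce
  I14: { [D → n n .] }  — reduce
  I15: { [D → + B . -] }  — shift
  I16: { [D → + B - .] }  — reduce

No state contains more than one complete item.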